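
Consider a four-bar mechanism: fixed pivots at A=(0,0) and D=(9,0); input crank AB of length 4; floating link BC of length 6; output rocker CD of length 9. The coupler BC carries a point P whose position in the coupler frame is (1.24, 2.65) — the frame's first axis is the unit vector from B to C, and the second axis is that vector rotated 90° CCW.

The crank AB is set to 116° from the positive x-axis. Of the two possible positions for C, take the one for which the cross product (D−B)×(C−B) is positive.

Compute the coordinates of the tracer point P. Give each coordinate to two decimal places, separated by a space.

A=(0,0), D=(9.00,0)
B = A + 4.00·(cos116°, sin116°) = (-1.7535, 3.5952)
|BD| = 11.3386
circle(B,6.00) ∩ circle(D,9.00): a=3.6849, h=4.7351
  candidates: C₊=(3.2427,6.9176) cross=53.690; C₋=(0.2399,-2.0640) cross=-53.690
  mode + wants cross > 0 → take C=(3.2427,6.9176) (cross=53.690)
ex = (C−B)/|BC| = (0.8327,0.5537); ey = (-0.5537,0.8327)
P = B + 1.24·ex + 2.65·ey = (-2.1883,6.4884)

-2.19 6.49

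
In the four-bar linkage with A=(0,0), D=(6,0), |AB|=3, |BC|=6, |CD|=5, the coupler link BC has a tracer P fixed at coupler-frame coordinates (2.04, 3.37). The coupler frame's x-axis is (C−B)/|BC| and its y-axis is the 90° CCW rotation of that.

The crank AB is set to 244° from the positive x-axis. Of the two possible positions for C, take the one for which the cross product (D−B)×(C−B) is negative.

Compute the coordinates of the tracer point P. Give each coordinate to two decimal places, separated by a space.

1.74 -0.21

A=(0,0), D=(6.00,0)
B = A + 3.00·(cos244°, sin244°) = (-1.3151, -2.6964)
|BD| = 7.7962
circle(B,6.00) ∩ circle(D,5.00): a=4.6036, h=3.8480
  candidates: C₊=(1.6735,2.5063) cross=30.000; C₋=(4.3352,-4.7147) cross=-30.000
  mode - wants cross < 0 → take C=(4.3352,-4.7147) (cross=-30.000)
ex = (C−B)/|BC| = (0.9417,-0.3364); ey = (0.3364,0.9417)
P = B + 2.04·ex + 3.37·ey = (1.7396,-0.2090)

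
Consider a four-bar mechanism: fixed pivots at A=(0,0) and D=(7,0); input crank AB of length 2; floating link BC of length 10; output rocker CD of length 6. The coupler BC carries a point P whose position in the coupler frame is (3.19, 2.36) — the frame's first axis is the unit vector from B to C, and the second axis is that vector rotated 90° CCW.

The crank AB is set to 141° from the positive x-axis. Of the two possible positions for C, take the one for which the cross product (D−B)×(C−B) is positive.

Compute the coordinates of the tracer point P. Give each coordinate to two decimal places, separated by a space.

0.14 4.85

A=(0,0), D=(7.00,0)
B = A + 2.00·(cos141°, sin141°) = (-1.5543, 1.2586)
|BD| = 8.6464
circle(B,10.00) ∩ circle(D,6.00): a=8.0242, h=5.9676
  candidates: C₊=(7.2531,5.9947) cross=51.599; C₋=(5.5157,-5.8135) cross=-51.599
  mode + wants cross > 0 → take C=(7.2531,5.9947) (cross=51.599)
ex = (C−B)/|BC| = (0.8807,0.4736); ey = (-0.4736,0.8807)
P = B + 3.19·ex + 2.36·ey = (0.1376,4.8480)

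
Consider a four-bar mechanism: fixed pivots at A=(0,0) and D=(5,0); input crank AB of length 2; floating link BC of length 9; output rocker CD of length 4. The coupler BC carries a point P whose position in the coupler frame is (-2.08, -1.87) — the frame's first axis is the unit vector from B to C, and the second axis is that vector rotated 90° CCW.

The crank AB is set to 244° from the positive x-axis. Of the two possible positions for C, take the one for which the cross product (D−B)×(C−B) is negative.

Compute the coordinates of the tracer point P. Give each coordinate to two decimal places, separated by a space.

-3.10 -3.49

A=(0,0), D=(5.00,0)
B = A + 2.00·(cos244°, sin244°) = (-0.8767, -1.7976)
|BD| = 6.1455
circle(B,9.00) ∩ circle(D,4.00): a=8.3612, h=3.3303
  candidates: C₊=(6.1446,3.8327) cross=20.466; C₋=(8.0929,-2.5366) cross=-20.466
  mode - wants cross < 0 → take C=(8.0929,-2.5366) (cross=-20.466)
ex = (C−B)/|BC| = (0.9966,-0.0821); ey = (0.0821,0.9966)
P = B + -2.08·ex + -1.87·ey = (-3.1033,-3.4905)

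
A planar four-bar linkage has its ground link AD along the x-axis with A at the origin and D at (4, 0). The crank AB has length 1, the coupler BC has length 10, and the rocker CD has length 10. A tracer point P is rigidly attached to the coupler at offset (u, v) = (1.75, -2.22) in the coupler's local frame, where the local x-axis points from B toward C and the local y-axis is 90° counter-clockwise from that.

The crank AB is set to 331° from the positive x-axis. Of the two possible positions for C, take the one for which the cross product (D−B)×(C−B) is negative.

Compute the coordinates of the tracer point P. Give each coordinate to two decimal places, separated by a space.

A=(0,0), D=(4.00,0)
B = A + 1.00·(cos331°, sin331°) = (0.8746, -0.4848)
|BD| = 3.1628
circle(B,10.00) ∩ circle(D,10.00): a=1.5814, h=9.8742
  candidates: C₊=(0.9237,9.5151) cross=31.230; C₋=(3.9509,-9.9999) cross=-31.230
  mode - wants cross < 0 → take C=(3.9509,-9.9999) (cross=-31.230)
ex = (C−B)/|BC| = (0.3076,-0.9515); ey = (0.9515,0.3076)
P = B + 1.75·ex + -2.22·ey = (-0.6994,-2.8329)

-0.70 -2.83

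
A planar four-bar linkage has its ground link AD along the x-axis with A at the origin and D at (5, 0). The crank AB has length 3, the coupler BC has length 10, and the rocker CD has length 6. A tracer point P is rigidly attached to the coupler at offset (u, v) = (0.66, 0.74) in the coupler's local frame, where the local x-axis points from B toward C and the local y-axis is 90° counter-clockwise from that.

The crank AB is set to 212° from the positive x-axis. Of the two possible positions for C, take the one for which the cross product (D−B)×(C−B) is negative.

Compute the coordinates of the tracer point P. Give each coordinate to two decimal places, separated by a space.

-1.63 -1.20

A=(0,0), D=(5.00,0)
B = A + 3.00·(cos212°, sin212°) = (-2.5441, -1.5898)
|BD| = 7.7098
circle(B,10.00) ∩ circle(D,6.00): a=8.0055, h=5.9927
  candidates: C₊=(4.0536,5.9249) cross=46.203; C₋=(6.5250,-5.8030) cross=-46.203
  mode - wants cross < 0 → take C=(6.5250,-5.8030) (cross=-46.203)
ex = (C−B)/|BC| = (0.9069,-0.4213); ey = (0.4213,0.9069)
P = B + 0.66·ex + 0.74·ey = (-1.6338,-1.1967)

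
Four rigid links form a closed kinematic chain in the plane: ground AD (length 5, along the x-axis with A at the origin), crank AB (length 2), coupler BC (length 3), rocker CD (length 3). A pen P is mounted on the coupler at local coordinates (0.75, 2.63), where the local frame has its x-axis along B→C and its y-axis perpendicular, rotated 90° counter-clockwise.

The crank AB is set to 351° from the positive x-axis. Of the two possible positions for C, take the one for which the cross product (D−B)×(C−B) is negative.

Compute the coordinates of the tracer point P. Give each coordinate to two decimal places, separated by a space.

4.54 0.64

A=(0,0), D=(5.00,0)
B = A + 2.00·(cos351°, sin351°) = (1.9754, -0.3129)
|BD| = 3.0408
circle(B,3.00) ∩ circle(D,3.00): a=1.5204, h=2.5862
  candidates: C₊=(3.2216,2.4160) cross=7.864; C₋=(3.7538,-2.7289) cross=-7.864
  mode - wants cross < 0 → take C=(3.7538,-2.7289) (cross=-7.864)
ex = (C−B)/|BC| = (0.5928,-0.8053); ey = (0.8053,0.5928)
P = B + 0.75·ex + 2.63·ey = (4.5380,0.6422)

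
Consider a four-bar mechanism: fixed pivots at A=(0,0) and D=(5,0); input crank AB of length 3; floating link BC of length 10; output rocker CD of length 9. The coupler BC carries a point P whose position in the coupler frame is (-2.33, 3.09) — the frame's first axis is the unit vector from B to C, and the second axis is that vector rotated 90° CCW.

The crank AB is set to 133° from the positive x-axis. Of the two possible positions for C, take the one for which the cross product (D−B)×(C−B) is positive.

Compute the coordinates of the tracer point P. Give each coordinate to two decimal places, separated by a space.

A=(0,0), D=(5.00,0)
B = A + 3.00·(cos133°, sin133°) = (-2.0460, 2.1941)
|BD| = 7.3797
circle(B,10.00) ∩ circle(D,9.00): a=4.9772, h=8.6734
  candidates: C₊=(5.2848,8.9955) cross=64.007; C₋=(0.1274,-7.5669) cross=-64.007
  mode + wants cross > 0 → take C=(5.2848,8.9955) (cross=64.007)
ex = (C−B)/|BC| = (0.7331,0.6801); ey = (-0.6801,0.7331)
P = B + -2.33·ex + 3.09·ey = (-5.8557,2.8745)

-5.86 2.87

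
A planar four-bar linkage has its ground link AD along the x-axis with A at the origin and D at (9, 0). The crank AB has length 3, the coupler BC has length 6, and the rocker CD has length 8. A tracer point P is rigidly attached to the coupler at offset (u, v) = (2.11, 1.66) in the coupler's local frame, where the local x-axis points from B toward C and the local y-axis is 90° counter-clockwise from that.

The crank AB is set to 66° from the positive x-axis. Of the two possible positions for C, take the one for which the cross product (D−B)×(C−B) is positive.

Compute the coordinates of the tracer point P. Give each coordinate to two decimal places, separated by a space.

1.46 5.41

A=(0,0), D=(9.00,0)
B = A + 3.00·(cos66°, sin66°) = (1.2202, 2.7406)
|BD| = 8.2484
circle(B,6.00) ∩ circle(D,8.00): a=2.4269, h=5.4873
  candidates: C₊=(5.3325,7.1098) cross=45.261; C₋=(1.6860,-3.2413) cross=-45.261
  mode + wants cross > 0 → take C=(5.3325,7.1098) (cross=45.261)
ex = (C−B)/|BC| = (0.6854,0.7282); ey = (-0.7282,0.6854)
P = B + 2.11·ex + 1.66·ey = (1.4575,5.4148)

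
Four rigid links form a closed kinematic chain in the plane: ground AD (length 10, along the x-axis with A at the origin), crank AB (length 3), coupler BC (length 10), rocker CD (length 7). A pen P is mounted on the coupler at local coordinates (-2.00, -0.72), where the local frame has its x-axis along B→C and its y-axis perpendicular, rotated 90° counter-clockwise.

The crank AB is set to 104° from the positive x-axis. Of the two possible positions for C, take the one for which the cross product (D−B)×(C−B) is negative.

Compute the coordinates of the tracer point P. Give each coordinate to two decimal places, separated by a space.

A=(0,0), D=(10.00,0)
B = A + 3.00·(cos104°, sin104°) = (-0.7258, 2.9109)
|BD| = 11.1137
circle(B,10.00) ∩ circle(D,7.00): a=7.8513, h=6.1933
  candidates: C₊=(8.4736,6.8316) cross=68.830; C₋=(5.2293,-5.1226) cross=-68.830
  mode - wants cross < 0 → take C=(5.2293,-5.1226) (cross=-68.830)
ex = (C−B)/|BC| = (0.5955,-0.8033); ey = (0.8033,0.5955)
P = B + -2.00·ex + -0.72·ey = (-2.4952,4.0888)

-2.50 4.09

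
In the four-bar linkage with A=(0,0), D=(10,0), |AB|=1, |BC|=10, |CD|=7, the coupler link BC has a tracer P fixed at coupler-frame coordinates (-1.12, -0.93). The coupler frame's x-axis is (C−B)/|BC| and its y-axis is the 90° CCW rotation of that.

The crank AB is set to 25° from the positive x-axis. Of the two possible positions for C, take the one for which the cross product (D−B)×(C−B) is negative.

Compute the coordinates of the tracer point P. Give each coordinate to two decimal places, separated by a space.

A=(0,0), D=(10.00,0)
B = A + 1.00·(cos25°, sin25°) = (0.9063, 0.4226)
|BD| = 9.1035
circle(B,10.00) ∩ circle(D,7.00): a=7.3529, h=6.7776
  candidates: C₊=(8.5659,6.8515) cross=61.700; C₋=(7.9366,-6.6890) cross=-61.700
  mode - wants cross < 0 → take C=(7.9366,-6.6890) (cross=-61.700)
ex = (C−B)/|BC| = (0.7030,-0.7112); ey = (0.7112,0.7030)
P = B + -1.12·ex + -0.93·ey = (-0.5425,0.5653)

-0.54 0.57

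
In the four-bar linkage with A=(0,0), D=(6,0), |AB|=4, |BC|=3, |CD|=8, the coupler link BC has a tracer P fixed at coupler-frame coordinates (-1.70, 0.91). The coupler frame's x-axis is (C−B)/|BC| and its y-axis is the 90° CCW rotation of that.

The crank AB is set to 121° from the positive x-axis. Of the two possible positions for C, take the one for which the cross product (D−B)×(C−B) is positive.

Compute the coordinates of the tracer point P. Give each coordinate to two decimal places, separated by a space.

-3.93 2.95

A=(0,0), D=(6.00,0)
B = A + 4.00·(cos121°, sin121°) = (-2.0602, 3.4287)
|BD| = 8.7591
circle(B,3.00) ∩ circle(D,8.00): a=1.2400, h=2.7318
  candidates: C₊=(0.1502,5.4571) cross=23.928; C₋=(-1.9885,0.4295) cross=-23.928
  mode + wants cross > 0 → take C=(0.1502,5.4571) (cross=23.928)
ex = (C−B)/|BC| = (0.7368,0.6761); ey = (-0.6761,0.7368)
P = B + -1.70·ex + 0.91·ey = (-3.9280,2.9497)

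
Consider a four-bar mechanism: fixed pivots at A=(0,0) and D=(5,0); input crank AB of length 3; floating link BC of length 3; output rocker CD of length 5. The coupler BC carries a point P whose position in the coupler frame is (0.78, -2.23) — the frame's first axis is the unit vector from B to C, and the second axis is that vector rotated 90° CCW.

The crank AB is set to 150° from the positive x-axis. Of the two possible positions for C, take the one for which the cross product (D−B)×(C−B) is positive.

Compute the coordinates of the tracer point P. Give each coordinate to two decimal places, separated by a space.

A=(0,0), D=(5.00,0)
B = A + 3.00·(cos150°, sin150°) = (-2.5981, 1.5000)
|BD| = 7.7447
circle(B,3.00) ∩ circle(D,5.00): a=2.8394, h=0.9684
  candidates: C₊=(0.3751,1.9001) cross=7.500; C₋=(0.0000,0.0000) cross=-7.500
  mode + wants cross > 0 → take C=(0.3751,1.9001) (cross=7.500)
ex = (C−B)/|BC| = (0.9911,0.1334); ey = (-0.1334,0.9911)
P = B + 0.78·ex + -2.23·ey = (-1.5276,-0.6060)

-1.53 -0.61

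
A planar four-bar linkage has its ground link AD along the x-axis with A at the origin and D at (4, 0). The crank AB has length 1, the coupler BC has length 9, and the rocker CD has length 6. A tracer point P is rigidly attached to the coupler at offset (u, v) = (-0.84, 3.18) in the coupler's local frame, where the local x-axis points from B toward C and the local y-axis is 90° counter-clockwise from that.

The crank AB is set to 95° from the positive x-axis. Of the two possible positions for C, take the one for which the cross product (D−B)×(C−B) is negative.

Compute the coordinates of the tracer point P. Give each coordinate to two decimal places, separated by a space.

1.70 3.75

A=(0,0), D=(4.00,0)
B = A + 1.00·(cos95°, sin95°) = (-0.0872, 0.9962)
|BD| = 4.2068
circle(B,9.00) ∩ circle(D,6.00): a=7.4519, h=5.0467
  candidates: C₊=(8.3479,4.1347) cross=21.231; C₋=(5.9577,-5.6716) cross=-21.231
  mode - wants cross < 0 → take C=(5.9577,-5.6716) (cross=-21.231)
ex = (C−B)/|BC| = (0.6716,-0.7409); ey = (0.7409,0.6716)
P = B + -0.84·ex + 3.18·ey = (1.7046,3.7544)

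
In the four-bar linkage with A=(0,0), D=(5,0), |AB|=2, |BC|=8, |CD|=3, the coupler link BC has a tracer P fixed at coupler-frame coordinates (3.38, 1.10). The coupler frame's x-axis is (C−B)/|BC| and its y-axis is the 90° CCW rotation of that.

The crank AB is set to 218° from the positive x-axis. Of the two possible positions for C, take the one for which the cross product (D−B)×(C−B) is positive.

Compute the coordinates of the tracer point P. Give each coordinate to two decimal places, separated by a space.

0.71 1.49

A=(0,0), D=(5.00,0)
B = A + 2.00·(cos218°, sin218°) = (-1.5760, -1.2313)
|BD| = 6.6903
circle(B,8.00) ∩ circle(D,3.00): a=7.4556, h=2.9008
  candidates: C₊=(5.2183,2.9920) cross=19.407; C₋=(6.2861,-2.7104) cross=-19.407
  mode + wants cross > 0 → take C=(5.2183,2.9920) (cross=19.407)
ex = (C−B)/|BC| = (0.8493,0.5279); ey = (-0.5279,0.8493)
P = B + 3.38·ex + 1.10·ey = (0.7139,1.4873)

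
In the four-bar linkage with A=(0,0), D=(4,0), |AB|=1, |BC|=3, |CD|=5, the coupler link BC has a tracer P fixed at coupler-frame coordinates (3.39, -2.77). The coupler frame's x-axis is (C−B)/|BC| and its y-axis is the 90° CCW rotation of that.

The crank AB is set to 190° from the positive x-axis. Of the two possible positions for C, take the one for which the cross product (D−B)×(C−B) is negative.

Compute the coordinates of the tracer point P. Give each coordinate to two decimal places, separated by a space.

A=(0,0), D=(4.00,0)
B = A + 1.00·(cos190°, sin190°) = (-0.9848, -0.1736)
|BD| = 4.9878
circle(B,3.00) ∩ circle(D,5.00): a=0.8900, h=2.8649
  candidates: C₊=(-0.1951,2.7205) cross=14.290; C₋=(0.0044,-3.0059) cross=-14.290
  mode - wants cross < 0 → take C=(0.0044,-3.0059) (cross=-14.290)
ex = (C−B)/|BC| = (0.3297,-0.9441); ey = (0.9441,0.3297)
P = B + 3.39·ex + -2.77·ey = (-2.4821,-4.2874)

-2.48 -4.29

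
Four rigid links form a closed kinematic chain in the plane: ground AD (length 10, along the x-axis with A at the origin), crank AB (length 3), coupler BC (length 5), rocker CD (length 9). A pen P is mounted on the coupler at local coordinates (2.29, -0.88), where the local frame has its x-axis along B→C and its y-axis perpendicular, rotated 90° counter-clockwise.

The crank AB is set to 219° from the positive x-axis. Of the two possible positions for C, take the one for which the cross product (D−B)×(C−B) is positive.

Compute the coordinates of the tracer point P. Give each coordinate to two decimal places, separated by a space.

A=(0,0), D=(10.00,0)
B = A + 3.00·(cos219°, sin219°) = (-2.3314, -1.8880)
|BD| = 12.4751
circle(B,5.00) ∩ circle(D,9.00): a=3.9931, h=3.0092
  candidates: C₊=(1.1603,1.6909) cross=37.540; C₋=(2.0711,-4.2582) cross=-37.540
  mode + wants cross > 0 → take C=(1.1603,1.6909) (cross=37.540)
ex = (C−B)/|BC| = (0.6983,0.7158); ey = (-0.7158,0.6983)
P = B + 2.29·ex + -0.88·ey = (-0.1024,-0.8634)

-0.10 -0.86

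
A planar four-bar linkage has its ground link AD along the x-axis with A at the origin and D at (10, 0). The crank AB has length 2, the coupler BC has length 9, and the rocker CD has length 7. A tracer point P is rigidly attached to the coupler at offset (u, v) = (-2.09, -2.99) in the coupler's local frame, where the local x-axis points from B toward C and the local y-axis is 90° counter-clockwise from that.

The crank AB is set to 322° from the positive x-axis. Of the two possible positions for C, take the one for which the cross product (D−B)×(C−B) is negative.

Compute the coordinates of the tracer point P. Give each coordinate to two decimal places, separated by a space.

A=(0,0), D=(10.00,0)
B = A + 2.00·(cos322°, sin322°) = (1.5760, -1.2313)
|BD| = 8.5135
circle(B,9.00) ∩ circle(D,7.00): a=6.1361, h=6.5839
  candidates: C₊=(6.6954,6.1709) cross=56.052; C₋=(8.5999,-6.8585) cross=-56.052
  mode - wants cross < 0 → take C=(8.5999,-6.8585) (cross=-56.052)
ex = (C−B)/|BC| = (0.7804,-0.6252); ey = (0.6252,0.7804)
P = B + -2.09·ex + -2.99·ey = (-1.9246,-2.2580)

-1.92 -2.26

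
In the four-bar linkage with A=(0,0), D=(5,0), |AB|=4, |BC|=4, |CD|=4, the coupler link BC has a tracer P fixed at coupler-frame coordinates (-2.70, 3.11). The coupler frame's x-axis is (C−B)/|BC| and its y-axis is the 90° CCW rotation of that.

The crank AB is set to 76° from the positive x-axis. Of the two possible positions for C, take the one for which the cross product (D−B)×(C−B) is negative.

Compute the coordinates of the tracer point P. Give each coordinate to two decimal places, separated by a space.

A=(0,0), D=(5.00,0)
B = A + 4.00·(cos76°, sin76°) = (0.9677, 3.8812)
|BD| = 5.5967
circle(B,4.00) ∩ circle(D,4.00): a=2.7984, h=2.8582
  candidates: C₊=(4.9659,3.9999) cross=15.996; C₋=(1.0018,-0.1187) cross=-15.996
  mode - wants cross < 0 → take C=(1.0018,-0.1187) (cross=-15.996)
ex = (C−B)/|BC| = (0.0085,-1.0000); ey = (1.0000,0.0085)
P = B + -2.70·ex + 3.11·ey = (4.0546,6.6076)

4.05 6.61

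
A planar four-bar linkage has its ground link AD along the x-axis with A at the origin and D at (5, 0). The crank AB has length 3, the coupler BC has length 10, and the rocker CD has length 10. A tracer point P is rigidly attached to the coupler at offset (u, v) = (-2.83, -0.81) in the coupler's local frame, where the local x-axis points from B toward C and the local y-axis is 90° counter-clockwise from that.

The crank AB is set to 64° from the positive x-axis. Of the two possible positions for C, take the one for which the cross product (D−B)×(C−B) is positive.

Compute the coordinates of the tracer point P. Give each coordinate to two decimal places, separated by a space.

A=(0,0), D=(5.00,0)
B = A + 3.00·(cos64°, sin64°) = (1.3151, 2.6964)
|BD| = 4.5661
circle(B,10.00) ∩ circle(D,10.00): a=2.2830, h=9.7359
  candidates: C₊=(8.9069,9.2052) cross=44.455; C₋=(-2.5918,-6.5089) cross=-44.455
  mode + wants cross > 0 → take C=(8.9069,9.2052) (cross=44.455)
ex = (C−B)/|BC| = (0.7592,0.6509); ey = (-0.6509,0.7592)
P = B + -2.83·ex + -0.81·ey = (-0.3061,0.2394)

-0.31 0.24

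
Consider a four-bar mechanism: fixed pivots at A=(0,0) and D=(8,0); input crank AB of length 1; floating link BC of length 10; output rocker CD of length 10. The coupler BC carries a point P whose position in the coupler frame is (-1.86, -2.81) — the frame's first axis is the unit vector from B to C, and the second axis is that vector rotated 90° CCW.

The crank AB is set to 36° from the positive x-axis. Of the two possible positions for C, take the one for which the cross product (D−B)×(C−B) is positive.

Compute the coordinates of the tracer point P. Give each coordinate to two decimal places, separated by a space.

2.53 -2.31

A=(0,0), D=(8.00,0)
B = A + 1.00·(cos36°, sin36°) = (0.8090, 0.5878)
|BD| = 7.2150
circle(B,10.00) ∩ circle(D,10.00): a=3.6075, h=9.3266
  candidates: C₊=(5.1643,9.5895) cross=67.291; C₋=(3.6447,-9.0017) cross=-67.291
  mode + wants cross > 0 → take C=(5.1643,9.5895) (cross=67.291)
ex = (C−B)/|BC| = (0.4355,0.9002); ey = (-0.9002,0.4355)
P = B + -1.86·ex + -2.81·ey = (2.5284,-2.3104)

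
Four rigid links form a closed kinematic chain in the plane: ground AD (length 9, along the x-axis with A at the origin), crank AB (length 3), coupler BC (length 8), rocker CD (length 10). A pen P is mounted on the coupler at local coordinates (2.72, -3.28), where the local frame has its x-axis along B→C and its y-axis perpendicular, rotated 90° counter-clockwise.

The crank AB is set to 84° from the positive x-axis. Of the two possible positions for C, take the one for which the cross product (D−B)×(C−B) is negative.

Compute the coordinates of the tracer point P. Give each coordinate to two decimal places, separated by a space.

A=(0,0), D=(9.00,0)
B = A + 3.00·(cos84°, sin84°) = (0.3136, 2.9836)
|BD| = 9.1845
circle(B,8.00) ∩ circle(D,10.00): a=2.6324, h=7.5545
  candidates: C₊=(5.2573,9.2732) cross=69.384; C₋=(0.3492,-5.0164) cross=-69.384
  mode - wants cross < 0 → take C=(0.3492,-5.0164) (cross=-69.384)
ex = (C−B)/|BC| = (0.0045,-1.0000); ey = (1.0000,0.0045)
P = B + 2.72·ex + -3.28·ey = (-2.9543,0.2490)

-2.95 0.25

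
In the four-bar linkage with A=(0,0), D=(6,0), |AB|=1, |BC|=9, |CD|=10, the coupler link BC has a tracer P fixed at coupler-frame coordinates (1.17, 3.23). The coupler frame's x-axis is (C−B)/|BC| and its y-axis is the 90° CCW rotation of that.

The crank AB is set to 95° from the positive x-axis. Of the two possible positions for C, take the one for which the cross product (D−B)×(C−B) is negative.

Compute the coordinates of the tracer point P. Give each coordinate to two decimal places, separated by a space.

A=(0,0), D=(6.00,0)
B = A + 1.00·(cos95°, sin95°) = (-0.0872, 0.9962)
|BD| = 6.1681
circle(B,9.00) ∩ circle(D,10.00): a=1.5439, h=8.8666
  candidates: C₊=(2.8685,9.4970) cross=54.690; C₋=(0.0045,-8.0033) cross=-54.690
  mode - wants cross < 0 → take C=(0.0045,-8.0033) (cross=-54.690)
ex = (C−B)/|BC| = (0.0102,-0.9999); ey = (0.9999,0.0102)
P = B + 1.17·ex + 3.23·ey = (3.1546,-0.1409)

3.15 -0.14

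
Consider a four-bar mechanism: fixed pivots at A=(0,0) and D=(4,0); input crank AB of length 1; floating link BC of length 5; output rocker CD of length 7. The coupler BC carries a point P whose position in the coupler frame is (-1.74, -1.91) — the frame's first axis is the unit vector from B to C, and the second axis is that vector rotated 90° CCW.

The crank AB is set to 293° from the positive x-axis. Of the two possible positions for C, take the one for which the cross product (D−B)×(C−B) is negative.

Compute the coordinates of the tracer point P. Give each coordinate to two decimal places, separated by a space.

A=(0,0), D=(4.00,0)
B = A + 1.00·(cos293°, sin293°) = (0.3907, -0.9205)
|BD| = 3.7248
circle(B,5.00) ∩ circle(D,7.00): a=-1.3592, h=4.8117
  candidates: C₊=(-2.1155,3.4060) cross=17.923; C₋=(0.2628,-5.9189) cross=-17.923
  mode - wants cross < 0 → take C=(0.2628,-5.9189) (cross=-17.923)
ex = (C−B)/|BC| = (-0.0256,-0.9997); ey = (0.9997,-0.0256)
P = B + -1.74·ex + -1.91·ey = (-1.4741,0.8678)

-1.47 0.87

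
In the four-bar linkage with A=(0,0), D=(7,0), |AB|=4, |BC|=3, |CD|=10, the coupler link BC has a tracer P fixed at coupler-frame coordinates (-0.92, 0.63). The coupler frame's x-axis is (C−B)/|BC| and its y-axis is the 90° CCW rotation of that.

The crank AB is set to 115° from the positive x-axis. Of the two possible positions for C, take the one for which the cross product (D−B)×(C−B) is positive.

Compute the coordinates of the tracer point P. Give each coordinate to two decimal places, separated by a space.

A=(0,0), D=(7.00,0)
B = A + 4.00·(cos115°, sin115°) = (-1.6905, 3.6252)
|BD| = 9.4163
circle(B,3.00) ∩ circle(D,10.00): a=-0.1239, h=2.9974
  candidates: C₊=(-0.6508,6.4393) cross=28.225; C₋=(-2.9588,0.9065) cross=-28.225
  mode + wants cross > 0 → take C=(-0.6508,6.4393) (cross=28.225)
ex = (C−B)/|BC| = (0.3466,0.9380); ey = (-0.9380,0.3466)
P = B + -0.92·ex + 0.63·ey = (-2.6003,2.9806)

-2.60 2.98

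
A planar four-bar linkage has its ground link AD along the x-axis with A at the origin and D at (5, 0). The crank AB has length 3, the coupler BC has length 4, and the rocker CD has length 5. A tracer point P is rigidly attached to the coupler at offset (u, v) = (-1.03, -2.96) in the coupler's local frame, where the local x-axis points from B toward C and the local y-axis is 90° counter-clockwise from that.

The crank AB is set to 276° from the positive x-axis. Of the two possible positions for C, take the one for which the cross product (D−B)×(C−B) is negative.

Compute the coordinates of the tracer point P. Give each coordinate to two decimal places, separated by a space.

-1.99 -5.11

A=(0,0), D=(5.00,0)
B = A + 3.00·(cos276°, sin276°) = (0.3136, -2.9836)
|BD| = 5.5556
circle(B,4.00) ∩ circle(D,5.00): a=1.9678, h=3.4825
  candidates: C₊=(0.1033,1.0109) cross=19.347; C₋=(3.8438,-4.8645) cross=-19.347
  mode - wants cross < 0 → take C=(3.8438,-4.8645) (cross=-19.347)
ex = (C−B)/|BC| = (0.8825,-0.4702); ey = (0.4702,0.8825)
P = B + -1.03·ex + -2.96·ey = (-1.9873,-5.1116)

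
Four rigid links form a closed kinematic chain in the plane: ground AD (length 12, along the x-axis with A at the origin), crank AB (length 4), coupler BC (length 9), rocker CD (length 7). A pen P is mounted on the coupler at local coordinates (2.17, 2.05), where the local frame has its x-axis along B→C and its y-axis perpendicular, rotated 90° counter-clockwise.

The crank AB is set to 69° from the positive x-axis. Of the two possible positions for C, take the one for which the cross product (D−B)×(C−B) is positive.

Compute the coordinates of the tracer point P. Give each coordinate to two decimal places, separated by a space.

A=(0,0), D=(12.00,0)
B = A + 4.00·(cos69°, sin69°) = (1.4335, 3.7343)
|BD| = 11.2070
circle(B,9.00) ∩ circle(D,7.00): a=7.0312, h=5.6181
  candidates: C₊=(9.9348,6.6884) cross=62.962; C₋=(6.1908,-3.9056) cross=-62.962
  mode + wants cross > 0 → take C=(9.9348,6.6884) (cross=62.962)
ex = (C−B)/|BC| = (0.9446,0.3282); ey = (-0.3282,0.9446)
P = B + 2.17·ex + 2.05·ey = (2.8104,6.3830)

2.81 6.38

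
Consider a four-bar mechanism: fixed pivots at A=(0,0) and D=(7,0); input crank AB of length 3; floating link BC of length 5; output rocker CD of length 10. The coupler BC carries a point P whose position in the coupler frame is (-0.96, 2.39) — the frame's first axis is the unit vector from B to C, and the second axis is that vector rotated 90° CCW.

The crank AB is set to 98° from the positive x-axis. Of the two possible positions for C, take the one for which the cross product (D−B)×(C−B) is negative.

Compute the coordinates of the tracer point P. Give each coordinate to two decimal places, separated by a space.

A=(0,0), D=(7.00,0)
B = A + 3.00·(cos98°, sin98°) = (-0.4175, 2.9708)
|BD| = 7.9903
circle(B,5.00) ∩ circle(D,10.00): a=-0.6980, h=4.9510
  candidates: C₊=(0.7753,7.8264) cross=39.560; C₋=(-2.9063,-1.3658) cross=-39.560
  mode - wants cross < 0 → take C=(-2.9063,-1.3658) (cross=-39.560)
ex = (C−B)/|BC| = (-0.4978,-0.8673); ey = (0.8673,-0.4978)
P = B + -0.96·ex + 2.39·ey = (2.1332,2.6138)

2.13 2.61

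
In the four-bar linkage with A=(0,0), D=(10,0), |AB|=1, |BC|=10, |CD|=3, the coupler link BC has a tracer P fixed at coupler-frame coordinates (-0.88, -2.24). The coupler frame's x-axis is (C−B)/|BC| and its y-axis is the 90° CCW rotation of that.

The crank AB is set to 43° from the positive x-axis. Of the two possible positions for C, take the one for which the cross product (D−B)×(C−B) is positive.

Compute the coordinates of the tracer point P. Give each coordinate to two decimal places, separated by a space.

A=(0,0), D=(10.00,0)
B = A + 1.00·(cos43°, sin43°) = (0.7314, 0.6820)
|BD| = 9.2937
circle(B,10.00) ∩ circle(D,3.00): a=9.5426, h=2.9897
  candidates: C₊=(10.4677,2.9633) cross=27.785; C₋=(10.0289,-2.9999) cross=-27.785
  mode + wants cross > 0 → take C=(10.4677,2.9633) (cross=27.785)
ex = (C−B)/|BC| = (0.9736,0.2281); ey = (-0.2281,0.9736)
P = B + -0.88·ex + -2.24·ey = (0.3856,-1.6997)

0.39 -1.70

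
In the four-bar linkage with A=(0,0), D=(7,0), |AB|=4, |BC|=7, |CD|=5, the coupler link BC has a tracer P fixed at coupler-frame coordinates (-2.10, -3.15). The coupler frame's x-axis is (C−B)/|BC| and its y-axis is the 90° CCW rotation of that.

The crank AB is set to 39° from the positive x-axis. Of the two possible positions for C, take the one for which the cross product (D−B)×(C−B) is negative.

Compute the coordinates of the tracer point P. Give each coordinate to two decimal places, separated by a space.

A=(0,0), D=(7.00,0)
B = A + 4.00·(cos39°, sin39°) = (3.1086, 2.5173)
|BD| = 4.6346
circle(B,7.00) ∩ circle(D,5.00): a=4.9065, h=4.9926
  candidates: C₊=(9.9400,4.0443) cross=23.139; C₋=(4.5166,-4.3397) cross=-23.139
  mode - wants cross < 0 → take C=(4.5166,-4.3397) (cross=-23.139)
ex = (C−B)/|BC| = (0.2011,-0.9796); ey = (0.9796,0.2011)
P = B + -2.10·ex + -3.15·ey = (-0.3994,3.9408)

-0.40 3.94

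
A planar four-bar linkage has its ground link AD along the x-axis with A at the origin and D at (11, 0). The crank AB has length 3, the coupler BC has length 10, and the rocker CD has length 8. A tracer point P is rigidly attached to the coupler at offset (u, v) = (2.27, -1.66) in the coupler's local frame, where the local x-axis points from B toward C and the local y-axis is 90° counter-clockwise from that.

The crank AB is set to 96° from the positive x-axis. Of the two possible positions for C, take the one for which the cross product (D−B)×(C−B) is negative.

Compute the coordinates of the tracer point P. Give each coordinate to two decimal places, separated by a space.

-0.48 0.18

A=(0,0), D=(11.00,0)
B = A + 3.00·(cos96°, sin96°) = (-0.3136, 2.9836)
|BD| = 11.7004
circle(B,10.00) ∩ circle(D,8.00): a=7.3886, h=6.7386
  candidates: C₊=(8.5491,7.6153) cross=78.844; C₋=(5.1124,-5.4163) cross=-78.844
  mode - wants cross < 0 → take C=(5.1124,-5.4163) (cross=-78.844)
ex = (C−B)/|BC| = (0.5426,-0.8400); ey = (0.8400,0.5426)
P = B + 2.27·ex + -1.66·ey = (-0.4763,0.1761)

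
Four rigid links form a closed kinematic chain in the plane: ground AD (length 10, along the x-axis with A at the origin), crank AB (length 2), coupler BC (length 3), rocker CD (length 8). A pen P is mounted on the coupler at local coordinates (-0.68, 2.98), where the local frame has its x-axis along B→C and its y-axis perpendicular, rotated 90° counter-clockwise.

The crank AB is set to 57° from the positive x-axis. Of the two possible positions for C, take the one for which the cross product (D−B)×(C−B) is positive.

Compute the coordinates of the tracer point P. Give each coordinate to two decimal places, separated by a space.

-1.61 3.10

A=(0,0), D=(10.00,0)
B = A + 2.00·(cos57°, sin57°) = (1.0893, 1.6773)
|BD| = 9.0672
circle(B,3.00) ∩ circle(D,8.00): a=1.5007, h=2.5977
  candidates: C₊=(3.0446,3.9526) cross=23.554; C₋=(2.0835,-1.1531) cross=-23.554
  mode + wants cross > 0 → take C=(3.0446,3.9526) (cross=23.554)
ex = (C−B)/|BC| = (0.6518,0.7584); ey = (-0.7584,0.6518)
P = B + -0.68·ex + 2.98·ey = (-1.6140,3.1039)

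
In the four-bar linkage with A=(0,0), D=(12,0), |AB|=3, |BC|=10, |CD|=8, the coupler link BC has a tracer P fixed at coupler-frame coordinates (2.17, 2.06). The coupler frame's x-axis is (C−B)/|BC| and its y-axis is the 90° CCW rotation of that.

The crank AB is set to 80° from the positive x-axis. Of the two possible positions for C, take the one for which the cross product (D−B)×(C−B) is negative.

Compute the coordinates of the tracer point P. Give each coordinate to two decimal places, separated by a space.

A=(0,0), D=(12.00,0)
B = A + 3.00·(cos80°, sin80°) = (0.5209, 2.9544)
|BD| = 11.8532
circle(B,10.00) ∩ circle(D,8.00): a=7.4452, h=6.6760
  candidates: C₊=(9.3951,7.5640) cross=79.132; C₋=(6.0671,-5.3666) cross=-79.132
  mode - wants cross < 0 → take C=(6.0671,-5.3666) (cross=-79.132)
ex = (C−B)/|BC| = (0.5546,-0.8321); ey = (0.8321,0.5546)
P = B + 2.17·ex + 2.06·ey = (3.4386,2.2913)

3.44 2.29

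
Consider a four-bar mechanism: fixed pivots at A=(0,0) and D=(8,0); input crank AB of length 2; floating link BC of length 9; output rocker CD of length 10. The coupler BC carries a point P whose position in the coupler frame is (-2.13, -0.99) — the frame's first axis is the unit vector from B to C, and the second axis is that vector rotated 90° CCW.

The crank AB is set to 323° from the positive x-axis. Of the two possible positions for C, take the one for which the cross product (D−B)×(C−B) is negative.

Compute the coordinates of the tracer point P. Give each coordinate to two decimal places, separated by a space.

-0.12 0.40

A=(0,0), D=(8.00,0)
B = A + 2.00·(cos323°, sin323°) = (1.5973, -1.2036)
|BD| = 6.5149
circle(B,9.00) ∩ circle(D,10.00): a=1.7992, h=8.8183
  candidates: C₊=(1.7363,7.7953) cross=57.450; C₋=(4.9947,-9.5377) cross=-57.450
  mode - wants cross < 0 → take C=(4.9947,-9.5377) (cross=-57.450)
ex = (C−B)/|BC| = (0.3775,-0.9260); ey = (0.9260,0.3775)
P = B + -2.13·ex + -0.99·ey = (-0.1235,0.3951)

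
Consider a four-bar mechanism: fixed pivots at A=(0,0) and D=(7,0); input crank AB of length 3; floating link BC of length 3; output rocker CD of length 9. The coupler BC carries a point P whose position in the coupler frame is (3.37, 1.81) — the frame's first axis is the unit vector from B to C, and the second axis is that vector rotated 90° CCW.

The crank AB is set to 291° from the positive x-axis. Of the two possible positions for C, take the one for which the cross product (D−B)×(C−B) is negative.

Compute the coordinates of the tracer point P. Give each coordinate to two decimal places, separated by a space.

A=(0,0), D=(7.00,0)
B = A + 3.00·(cos291°, sin291°) = (1.0751, -2.8007)
|BD| = 6.5535
circle(B,3.00) ∩ circle(D,9.00): a=-2.2165, h=2.0217
  candidates: C₊=(-1.7928,-1.9202) cross=13.249; C₋=(-0.0648,-5.5758) cross=-13.249
  mode - wants cross < 0 → take C=(-0.0648,-5.5758) (cross=-13.249)
ex = (C−B)/|BC| = (-0.3800,-0.9250); ey = (0.9250,-0.3800)
P = B + 3.37·ex + 1.81·ey = (1.4689,-6.6057)

1.47 -6.61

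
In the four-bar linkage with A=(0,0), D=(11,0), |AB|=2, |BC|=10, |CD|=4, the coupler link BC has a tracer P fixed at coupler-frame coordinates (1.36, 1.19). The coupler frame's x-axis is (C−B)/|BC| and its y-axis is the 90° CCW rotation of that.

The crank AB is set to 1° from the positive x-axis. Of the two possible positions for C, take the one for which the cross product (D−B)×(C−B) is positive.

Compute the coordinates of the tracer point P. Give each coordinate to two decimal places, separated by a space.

A=(0,0), D=(11.00,0)
B = A + 2.00·(cos1°, sin1°) = (1.9997, 0.0349)
|BD| = 9.0004
circle(B,10.00) ∩ circle(D,4.00): a=9.1667, h=3.9965
  candidates: C₊=(11.1818,3.9959) cross=35.970; C₋=(11.1508,-3.9972) cross=-35.970
  mode + wants cross > 0 → take C=(11.1818,3.9959) (cross=35.970)
ex = (C−B)/|BC| = (0.9182,0.3961); ey = (-0.3961,0.9182)
P = B + 1.36·ex + 1.19·ey = (2.7771,1.6663)

2.78 1.67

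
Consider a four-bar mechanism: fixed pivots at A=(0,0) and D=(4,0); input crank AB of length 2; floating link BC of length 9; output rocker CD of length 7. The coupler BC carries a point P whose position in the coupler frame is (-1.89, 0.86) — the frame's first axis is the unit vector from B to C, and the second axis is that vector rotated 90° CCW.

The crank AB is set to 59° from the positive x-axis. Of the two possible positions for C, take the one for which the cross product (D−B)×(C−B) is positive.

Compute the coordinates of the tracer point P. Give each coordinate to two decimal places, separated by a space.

-1.02 2.06

A=(0,0), D=(4.00,0)
B = A + 2.00·(cos59°, sin59°) = (1.0301, 1.7143)
|BD| = 3.4292
circle(B,9.00) ∩ circle(D,7.00): a=6.3804, h=6.3475
  candidates: C₊=(9.7292,4.0220) cross=21.767; C₋=(3.3827,-6.9727) cross=-21.767
  mode + wants cross > 0 → take C=(9.7292,4.0220) (cross=21.767)
ex = (C−B)/|BC| = (0.9666,0.2564); ey = (-0.2564,0.9666)
P = B + -1.89·ex + 0.86·ey = (-1.0172,2.0610)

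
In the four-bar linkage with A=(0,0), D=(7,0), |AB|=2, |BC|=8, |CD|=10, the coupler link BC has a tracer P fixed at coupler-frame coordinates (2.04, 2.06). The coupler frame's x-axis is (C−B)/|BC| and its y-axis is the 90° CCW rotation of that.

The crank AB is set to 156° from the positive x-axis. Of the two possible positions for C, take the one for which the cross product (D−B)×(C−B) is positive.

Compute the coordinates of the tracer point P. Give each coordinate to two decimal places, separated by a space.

-2.94 3.49

A=(0,0), D=(7.00,0)
B = A + 2.00·(cos156°, sin156°) = (-1.8271, 0.8135)
|BD| = 8.8645
circle(B,8.00) ∩ circle(D,10.00): a=2.4017, h=7.6310
  candidates: C₊=(1.2647,8.1919) cross=67.645; C₋=(-0.1358,-7.0057) cross=-67.645
  mode + wants cross > 0 → take C=(1.2647,8.1919) (cross=67.645)
ex = (C−B)/|BC| = (0.3865,0.9223); ey = (-0.9223,0.3865)
P = B + 2.04·ex + 2.06·ey = (-2.9386,3.4911)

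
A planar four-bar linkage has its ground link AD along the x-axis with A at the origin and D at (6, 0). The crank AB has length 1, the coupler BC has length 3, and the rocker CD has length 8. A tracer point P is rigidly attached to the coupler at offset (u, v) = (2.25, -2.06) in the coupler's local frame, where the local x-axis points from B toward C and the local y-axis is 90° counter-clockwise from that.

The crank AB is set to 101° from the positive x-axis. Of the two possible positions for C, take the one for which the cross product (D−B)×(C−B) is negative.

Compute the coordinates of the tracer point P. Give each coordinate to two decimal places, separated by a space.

A=(0,0), D=(6.00,0)
B = A + 1.00·(cos101°, sin101°) = (-0.1908, 0.9816)
|BD| = 6.2682
circle(B,3.00) ∩ circle(D,8.00): a=-1.2532, h=2.7257
  candidates: C₊=(-1.0017,3.8700) cross=17.085; C₋=(-1.8554,-1.5142) cross=-17.085
  mode - wants cross < 0 → take C=(-1.8554,-1.5142) (cross=-17.085)
ex = (C−B)/|BC| = (-0.5549,-0.8319); ey = (0.8319,-0.5549)
P = B + 2.25·ex + -2.06·ey = (-3.1530,0.2528)

-3.15 0.25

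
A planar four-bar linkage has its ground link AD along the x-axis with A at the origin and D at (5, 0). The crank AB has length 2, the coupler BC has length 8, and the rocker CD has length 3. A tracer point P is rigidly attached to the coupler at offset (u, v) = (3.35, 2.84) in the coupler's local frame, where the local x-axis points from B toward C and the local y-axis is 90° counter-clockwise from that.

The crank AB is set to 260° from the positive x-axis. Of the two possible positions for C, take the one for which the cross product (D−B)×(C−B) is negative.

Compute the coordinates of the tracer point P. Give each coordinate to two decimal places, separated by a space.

2.81 1.09

A=(0,0), D=(5.00,0)
B = A + 2.00·(cos260°, sin260°) = (-0.3473, -1.9696)
|BD| = 5.6985
circle(B,8.00) ∩ circle(D,3.00): a=7.6751, h=2.2568
  candidates: C₊=(6.0747,2.8009) cross=12.860; C₋=(7.6348,-1.4345) cross=-12.860
  mode - wants cross < 0 → take C=(7.6348,-1.4345) (cross=-12.860)
ex = (C−B)/|BC| = (0.9978,0.0669); ey = (-0.0669,0.9978)
P = B + 3.35·ex + 2.84·ey = (2.8052,1.0881)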